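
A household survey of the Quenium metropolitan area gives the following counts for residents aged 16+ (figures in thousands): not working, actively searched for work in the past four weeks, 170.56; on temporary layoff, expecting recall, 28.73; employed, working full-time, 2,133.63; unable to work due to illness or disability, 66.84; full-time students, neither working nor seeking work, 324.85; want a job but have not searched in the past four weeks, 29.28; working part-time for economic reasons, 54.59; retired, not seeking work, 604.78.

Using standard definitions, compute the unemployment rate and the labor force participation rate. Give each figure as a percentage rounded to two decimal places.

Unemployment rate ≈ 8.35%; labor force participation rate ≈ 69.95%.

Employed = 2,133.63 + 54.59 = 2,188.22 thousand (anyone who worked, including part-time for economic reasons, counts as employed).
Unemployed = 170.56 + 28.73 = 199.29 thousand (jobless and actively searching, or on temporary layoff).
Labor force = 2,188.22 + 199.29 = 2,387.51 thousand.
Not in labor force = 66.84 + 324.85 + 29.28 + 604.78 = 1,025.75 thousand (those not working and not actively searching are outside the labor force — including those who want a job but have given up searching).
Civilian working-age population = 2,387.51 + 1,025.75 = 3,413.26 thousand.
Unemployment rate = 199.29 / 2,387.51 = 8.35%.
Labor force participation rate = 2,387.51 / 3,413.26 = 69.95%.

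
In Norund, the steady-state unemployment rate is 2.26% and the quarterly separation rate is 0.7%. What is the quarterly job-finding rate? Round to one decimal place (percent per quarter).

Job-finding rate ≈ 30.3% per quarter.

From u* = s/(s+f): f = s·(1−u)/u.
f = 0.7 × (1 − 0.0226) / 0.0226 = 0.6842 / 0.0226 ≈ 30.3% per quarter.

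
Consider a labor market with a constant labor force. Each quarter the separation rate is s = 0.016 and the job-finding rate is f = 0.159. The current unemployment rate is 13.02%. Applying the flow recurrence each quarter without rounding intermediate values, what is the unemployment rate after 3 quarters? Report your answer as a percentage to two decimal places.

With a fixed labor force, u_{t+1} = u_t + s·(1−u_t) − f·u_t = u_t·(1−s−f) + s.
Here 1−s−f = 0.825 and s = 0.016.
u_1 = 0.130200 × 0.825 + 0.016 = 0.123415.
u_2 = 0.123415 × 0.825 + 0.016 = 0.117817.
u_3 = 0.117817 × 0.825 + 0.016 = 0.113199.

Unemployment rate after three quarters ≈ 11.32%.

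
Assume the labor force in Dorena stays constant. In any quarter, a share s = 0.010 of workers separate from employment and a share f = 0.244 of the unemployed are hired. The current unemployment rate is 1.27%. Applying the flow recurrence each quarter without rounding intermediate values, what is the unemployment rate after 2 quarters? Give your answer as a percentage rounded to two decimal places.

Unemployment rate after two quarters ≈ 2.45%.

With a fixed labor force, u_{t+1} = u_t + s·(1−u_t) − f·u_t = u_t·(1−s−f) + s.
Here 1−s−f = 0.746 and s = 0.010.
u_1 = 0.012700 × 0.746 + 0.010 = 0.019474.
u_2 = 0.019474 × 0.746 + 0.010 = 0.024528.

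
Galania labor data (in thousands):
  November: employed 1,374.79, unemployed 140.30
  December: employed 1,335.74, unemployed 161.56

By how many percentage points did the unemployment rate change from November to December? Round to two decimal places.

The unemployment rate changed by +1.53 percentage points.

November: labor force = 1,374.79 + 140.30 = 1,515.09; u = 140.30/1,515.09 = 9.26%.
December: labor force = 1,335.74 + 161.56 = 1,497.30; u = 161.56/1,497.30 = 10.79%.
Change = 10.79% − 9.26% = +1.53 pp.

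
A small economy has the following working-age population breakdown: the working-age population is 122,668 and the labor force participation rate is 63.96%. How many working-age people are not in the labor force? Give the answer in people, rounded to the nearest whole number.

About 44,210 are not in the labor force.

Share not in the labor force = 1 − 0.6396 = 0.3604.
Not in labor force = 0.3604 × 122,668 ≈ 44,210.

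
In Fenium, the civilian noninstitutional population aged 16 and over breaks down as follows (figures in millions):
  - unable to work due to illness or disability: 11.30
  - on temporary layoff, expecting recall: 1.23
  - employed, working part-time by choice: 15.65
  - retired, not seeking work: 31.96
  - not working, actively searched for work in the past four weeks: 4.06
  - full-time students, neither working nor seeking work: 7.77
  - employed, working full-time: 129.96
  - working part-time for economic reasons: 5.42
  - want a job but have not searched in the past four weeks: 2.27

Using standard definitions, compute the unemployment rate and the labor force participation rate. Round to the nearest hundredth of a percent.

Employed = 15.65 + 129.96 + 5.42 = 151.03 million (anyone who worked, including part-time for economic reasons, counts as employed).
Unemployed = 1.23 + 4.06 = 5.29 million (jobless and actively searching, or on temporary layoff).
Labor force = 151.03 + 5.29 = 156.32 million.
Not in labor force = 11.30 + 31.96 + 7.77 + 2.27 = 53.30 million (those not working and not actively searching are outside the labor force — including those who want a job but have given up searching).
Civilian working-age population = 156.32 + 53.30 = 209.62 million.
Unemployment rate = 5.29 / 156.32 = 3.38%.
Labor force participation rate = 156.32 / 209.62 = 74.57%.

Unemployment rate ≈ 3.38%; labor force participation rate ≈ 74.57%.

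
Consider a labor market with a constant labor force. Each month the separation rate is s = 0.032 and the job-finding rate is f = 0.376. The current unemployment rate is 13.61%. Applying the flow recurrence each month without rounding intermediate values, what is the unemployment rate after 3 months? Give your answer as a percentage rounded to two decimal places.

Unemployment rate after three months ≈ 9.04%.

With a fixed labor force, u_{t+1} = u_t + s·(1−u_t) − f·u_t = u_t·(1−s−f) + s.
Here 1−s−f = 0.592 and s = 0.032.
u_1 = 0.136100 × 0.592 + 0.032 = 0.112571.
u_2 = 0.112571 × 0.592 + 0.032 = 0.098642.
u_3 = 0.098642 × 0.592 + 0.032 = 0.090396.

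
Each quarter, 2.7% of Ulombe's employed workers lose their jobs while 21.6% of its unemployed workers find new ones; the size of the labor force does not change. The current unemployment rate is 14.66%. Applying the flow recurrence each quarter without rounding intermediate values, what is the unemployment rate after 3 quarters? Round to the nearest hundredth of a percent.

With a fixed labor force, u_{t+1} = u_t + s·(1−u_t) − f·u_t = u_t·(1−s−f) + s.
Here 1−s−f = 0.757 and s = 0.027.
u_1 = 0.146600 × 0.757 + 0.027 = 0.137976.
u_2 = 0.137976 × 0.757 + 0.027 = 0.131448.
u_3 = 0.131448 × 0.757 + 0.027 = 0.126506.

Unemployment rate after three quarters ≈ 12.65%.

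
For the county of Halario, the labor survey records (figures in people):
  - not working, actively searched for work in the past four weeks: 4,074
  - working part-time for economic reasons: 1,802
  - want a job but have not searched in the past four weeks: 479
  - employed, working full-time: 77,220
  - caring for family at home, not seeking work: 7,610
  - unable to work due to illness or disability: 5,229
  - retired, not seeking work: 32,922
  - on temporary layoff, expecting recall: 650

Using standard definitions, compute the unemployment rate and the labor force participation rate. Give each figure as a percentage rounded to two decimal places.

Employed = 1,802 + 77,220 = 79,022 (anyone who worked, including part-time for economic reasons, counts as employed).
Unemployed = 4,074 + 650 = 4,724 (jobless and actively searching, or on temporary layoff).
Labor force = 79,022 + 4,724 = 83,746.
Not in labor force = 479 + 7,610 + 5,229 + 32,922 = 46,240 (those not working and not actively searching are outside the labor force — including those who want a job but have given up searching).
Civilian working-age population = 83,746 + 46,240 = 129,986.
Unemployment rate = 4,724 / 83,746 = 5.64%.
Labor force participation rate = 83,746 / 129,986 = 64.43%.

Unemployment rate ≈ 5.64%; labor force participation rate ≈ 64.43%.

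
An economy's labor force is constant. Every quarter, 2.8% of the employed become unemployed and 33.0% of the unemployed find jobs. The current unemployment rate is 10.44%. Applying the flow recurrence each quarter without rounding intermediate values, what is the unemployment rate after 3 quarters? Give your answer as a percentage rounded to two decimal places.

Unemployment rate after three quarters ≈ 8.51%.

With a fixed labor force, u_{t+1} = u_t + s·(1−u_t) − f·u_t = u_t·(1−s−f) + s.
Here 1−s−f = 0.642 and s = 0.028.
u_1 = 0.104400 × 0.642 + 0.028 = 0.095025.
u_2 = 0.095025 × 0.642 + 0.028 = 0.089006.
u_3 = 0.089006 × 0.642 + 0.028 = 0.085142.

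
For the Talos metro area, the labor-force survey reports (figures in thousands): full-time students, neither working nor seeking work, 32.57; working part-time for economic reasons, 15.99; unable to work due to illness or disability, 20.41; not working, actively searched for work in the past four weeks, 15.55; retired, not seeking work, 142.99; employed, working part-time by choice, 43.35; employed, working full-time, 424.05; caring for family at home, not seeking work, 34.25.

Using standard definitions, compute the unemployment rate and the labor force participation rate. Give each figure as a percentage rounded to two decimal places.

Employed = 15.99 + 43.35 + 424.05 = 483.39 thousand (anyone who worked, including part-time for economic reasons, counts as employed).
Unemployed = 15.55 thousand.
Labor force = 483.39 + 15.55 = 498.94 thousand.
Not in labor force = 32.57 + 20.41 + 142.99 + 34.25 = 230.22 thousand (those not working and not actively searching are outside the labor force).
Civilian working-age population = 498.94 + 230.22 = 729.16 thousand.
Unemployment rate = 15.55 / 498.94 = 3.12%.
Labor force participation rate = 498.94 / 729.16 = 68.43%.

Unemployment rate ≈ 3.12%; labor force participation rate ≈ 68.43%.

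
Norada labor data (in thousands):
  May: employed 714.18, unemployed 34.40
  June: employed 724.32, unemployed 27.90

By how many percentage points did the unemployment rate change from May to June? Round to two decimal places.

May: labor force = 714.18 + 34.40 = 748.58; u = 34.40/748.58 = 4.60%.
June: labor force = 724.32 + 27.90 = 752.22; u = 27.90/752.22 = 3.71%.
Change = 3.71% − 4.60% = −0.89 pp.

The unemployment rate changed by −0.89 percentage points.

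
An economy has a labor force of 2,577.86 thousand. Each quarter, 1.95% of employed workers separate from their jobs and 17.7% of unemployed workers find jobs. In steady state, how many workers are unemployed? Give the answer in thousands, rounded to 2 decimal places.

About 255.82 thousand are unemployed in steady state.

Steady-state unemployment rate u* = s/(s+f) = 1.95/(1.95+17.7) = 0.099237.
Unemployed = u* × labor force = 0.099237 × 2,577.86 ≈ 255.82 thousand.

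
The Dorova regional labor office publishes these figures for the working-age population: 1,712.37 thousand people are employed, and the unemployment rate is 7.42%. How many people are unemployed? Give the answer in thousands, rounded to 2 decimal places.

About 137.24 thousand are unemployed.

Let U be the number unemployed. The labor force is E + U, and U/(E+U) = 0.0742.
So U = 0.0742 × 1,712.37 / (1 − 0.0742) = 127.0579 / 0.9258 ≈ 137.24 thousand.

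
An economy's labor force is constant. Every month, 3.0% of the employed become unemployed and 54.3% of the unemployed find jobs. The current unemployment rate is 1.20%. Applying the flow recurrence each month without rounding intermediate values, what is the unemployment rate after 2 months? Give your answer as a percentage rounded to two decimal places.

Unemployment rate after two months ≈ 4.50%.

With a fixed labor force, u_{t+1} = u_t + s·(1−u_t) − f·u_t = u_t·(1−s−f) + s.
Here 1−s−f = 0.427 and s = 0.030.
u_1 = 0.012000 × 0.427 + 0.030 = 0.035124.
u_2 = 0.035124 × 0.427 + 0.030 = 0.044998.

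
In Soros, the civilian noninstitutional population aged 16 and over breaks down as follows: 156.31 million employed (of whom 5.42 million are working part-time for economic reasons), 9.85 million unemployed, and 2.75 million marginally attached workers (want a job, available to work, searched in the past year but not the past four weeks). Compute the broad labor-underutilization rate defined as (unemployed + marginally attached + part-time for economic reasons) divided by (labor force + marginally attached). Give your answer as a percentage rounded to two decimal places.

Broad underutilization rate ≈ 10.67%.

Labor force = 156.31 + 9.85 = 166.16 million.
Numerator = 9.85 + 2.75 + 5.42 = 18.02 million.
Denominator = 166.16 + 2.75 = 168.91 million.
Broad rate = 18.02 / 168.91 = 10.67%.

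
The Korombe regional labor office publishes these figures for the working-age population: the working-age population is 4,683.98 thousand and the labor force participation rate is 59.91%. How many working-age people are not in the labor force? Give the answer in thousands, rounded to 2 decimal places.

Share not in the labor force = 1 − 0.5991 = 0.4009.
Not in labor force = 0.4009 × 4,683.98 ≈ 1,877.81 thousand.

About 1,877.81 thousand are not in the labor force.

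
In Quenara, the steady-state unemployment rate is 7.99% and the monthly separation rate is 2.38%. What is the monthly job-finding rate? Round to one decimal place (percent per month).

From u* = s/(s+f): f = s·(1−u)/u.
f = 2.38 × (1 − 0.0799) / 0.0799 = 2.1898 / 0.0799 ≈ 27.4% per month.

Job-finding rate ≈ 27.4% per month.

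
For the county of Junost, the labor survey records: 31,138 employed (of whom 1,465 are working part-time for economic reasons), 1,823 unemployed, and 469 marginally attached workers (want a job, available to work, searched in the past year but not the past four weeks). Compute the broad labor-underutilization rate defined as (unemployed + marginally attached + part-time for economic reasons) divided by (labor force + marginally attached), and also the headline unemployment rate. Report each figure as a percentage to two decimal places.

Labor force = 31,138 + 1,823 = 32,961.
Numerator = 1,823 + 469 + 1,465 = 3,757.
Denominator = 32,961 + 469 = 33,430.
Broad rate = 3,757 / 33,430 = 11.24%.
Headline unemployment rate = 1,823 / 32,961 = 5.53%.

Broad underutilization rate ≈ 11.24%; headline unemployment rate ≈ 5.53%.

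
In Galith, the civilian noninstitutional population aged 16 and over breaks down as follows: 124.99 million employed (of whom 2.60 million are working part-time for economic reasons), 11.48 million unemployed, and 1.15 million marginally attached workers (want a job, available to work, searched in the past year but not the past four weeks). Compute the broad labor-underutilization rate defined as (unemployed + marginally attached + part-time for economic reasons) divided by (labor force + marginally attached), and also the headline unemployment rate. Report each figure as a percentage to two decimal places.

Labor force = 124.99 + 11.48 = 136.47 million.
Numerator = 11.48 + 1.15 + 2.60 = 15.23 million.
Denominator = 136.47 + 1.15 = 137.62 million.
Broad rate = 15.23 / 137.62 = 11.07%.
Headline unemployment rate = 11.48 / 136.47 = 8.41%.

Broad underutilization rate ≈ 11.07%; headline unemployment rate ≈ 8.41%.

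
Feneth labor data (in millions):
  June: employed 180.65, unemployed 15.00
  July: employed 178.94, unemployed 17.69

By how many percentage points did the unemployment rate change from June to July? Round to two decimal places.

The unemployment rate changed by +1.33 percentage points.

June: labor force = 180.65 + 15.00 = 195.65; u = 15.00/195.65 = 7.67%.
July: labor force = 178.94 + 17.69 = 196.63; u = 17.69/196.63 = 9.00%.
Change = 9.00% − 7.67% = +1.33 pp.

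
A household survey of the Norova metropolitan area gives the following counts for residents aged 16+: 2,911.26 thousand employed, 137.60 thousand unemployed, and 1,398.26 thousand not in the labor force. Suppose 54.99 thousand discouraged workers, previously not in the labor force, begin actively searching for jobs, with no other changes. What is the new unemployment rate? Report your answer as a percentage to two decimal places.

Initially, labor force = 2,911.26 + 137.60 = 3,048.86 thousand, so u = 137.60/3,048.86 = 4.51%.
After the change, unemployed and labor force both rise by 54.99 → E = 2,911.26, U = 192.59, labor force = 3,103.85 thousand.
New unemployment rate = 192.59 / 3,103.85 = 6.20%.

New unemployment rate ≈ 6.20%.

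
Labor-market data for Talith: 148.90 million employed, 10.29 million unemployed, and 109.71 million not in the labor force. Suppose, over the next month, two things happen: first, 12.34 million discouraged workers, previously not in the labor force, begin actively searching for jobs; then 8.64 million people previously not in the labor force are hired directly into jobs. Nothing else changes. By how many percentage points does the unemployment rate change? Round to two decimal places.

Initially, labor force = 148.90 + 10.29 = 159.19 million, so u = 10.29/159.19 = 6.46%.
After the first change, unemployed and labor force both rise by 12.34 → E = 148.90, U = 22.63, labor force = 171.53 million.
After the second change, employed and labor force both rise by 8.64; unemployed unchanged → E = 157.54, U = 22.63, labor force = 180.17 million.
New unemployment rate = 22.63 / 180.17 = 12.56%.
Change = 12.56% − 6.46% = +6.10 percentage points.

The unemployment rate changes by +6.10 percentage points.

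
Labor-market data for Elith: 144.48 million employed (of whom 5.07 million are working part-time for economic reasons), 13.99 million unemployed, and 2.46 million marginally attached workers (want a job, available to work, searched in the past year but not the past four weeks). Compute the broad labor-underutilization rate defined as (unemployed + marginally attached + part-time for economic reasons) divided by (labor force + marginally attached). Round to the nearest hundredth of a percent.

Labor force = 144.48 + 13.99 = 158.47 million.
Numerator = 13.99 + 2.46 + 5.07 = 21.52 million.
Denominator = 158.47 + 2.46 = 160.93 million.
Broad rate = 21.52 / 160.93 = 13.37%.

Broad underutilization rate ≈ 13.37%.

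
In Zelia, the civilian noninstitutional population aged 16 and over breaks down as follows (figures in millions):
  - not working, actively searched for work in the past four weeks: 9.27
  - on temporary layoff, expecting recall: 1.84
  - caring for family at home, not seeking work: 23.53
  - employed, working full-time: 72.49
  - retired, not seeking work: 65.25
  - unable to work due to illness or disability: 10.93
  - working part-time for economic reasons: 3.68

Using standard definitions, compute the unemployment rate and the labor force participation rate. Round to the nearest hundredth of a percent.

Employed = 72.49 + 3.68 = 76.17 million (anyone who worked, including part-time for economic reasons, counts as employed).
Unemployed = 9.27 + 1.84 = 11.11 million (jobless and actively searching, or on temporary layoff).
Labor force = 76.17 + 11.11 = 87.28 million.
Not in labor force = 23.53 + 65.25 + 10.93 = 99.71 million (those not working and not actively searching are outside the labor force).
Civilian working-age population = 87.28 + 99.71 = 186.99 million.
Unemployment rate = 11.11 / 87.28 = 12.73%.
Labor force participation rate = 87.28 / 186.99 = 46.68%.

Unemployment rate ≈ 12.73%; labor force participation rate ≈ 46.68%.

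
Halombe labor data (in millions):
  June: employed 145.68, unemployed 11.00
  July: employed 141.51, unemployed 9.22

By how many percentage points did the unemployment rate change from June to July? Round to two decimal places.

June: labor force = 145.68 + 11.00 = 156.68; u = 11.00/156.68 = 7.02%.
July: labor force = 141.51 + 9.22 = 150.73; u = 9.22/150.73 = 6.12%.
Change = 6.12% − 7.02% = −0.90 pp.

The unemployment rate changed by −0.90 percentage points.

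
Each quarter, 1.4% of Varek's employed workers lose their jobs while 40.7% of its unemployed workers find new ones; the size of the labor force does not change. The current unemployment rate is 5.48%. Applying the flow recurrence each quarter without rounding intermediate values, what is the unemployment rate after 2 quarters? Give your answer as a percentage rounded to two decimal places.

Unemployment rate after two quarters ≈ 4.05%.

With a fixed labor force, u_{t+1} = u_t + s·(1−u_t) − f·u_t = u_t·(1−s−f) + s.
Here 1−s−f = 0.579 and s = 0.014.
u_1 = 0.054800 × 0.579 + 0.014 = 0.045729.
u_2 = 0.045729 × 0.579 + 0.014 = 0.040477.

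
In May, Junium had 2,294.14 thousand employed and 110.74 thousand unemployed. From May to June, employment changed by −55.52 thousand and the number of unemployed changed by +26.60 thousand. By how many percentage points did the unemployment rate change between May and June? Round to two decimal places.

The unemployment rate changed by +1.18 percentage points.

May: labor force = 2,294.14 + 110.74 = 2,404.88; u = 110.74/2,404.88 = 4.60%.
June: labor force = 2,238.62 + 137.34 = 2,375.96; u = 137.34/2,375.96 = 5.78%.
Change = 5.78% − 4.60% = +1.18 pp.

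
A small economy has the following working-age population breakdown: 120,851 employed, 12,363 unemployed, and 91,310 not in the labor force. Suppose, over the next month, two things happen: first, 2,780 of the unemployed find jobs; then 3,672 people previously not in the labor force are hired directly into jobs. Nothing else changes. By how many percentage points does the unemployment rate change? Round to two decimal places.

Initially, labor force = 120,851 + 12,363 = 133,214, so u = 12,363/133,214 = 9.28%.
After the first change, unemployed falls and employed rises by 2,780; labor force unchanged → E = 123,631, U = 9,583, labor force = 133,214.
After the second change, employed and labor force both rise by 3,672; unemployed unchanged → E = 127,303, U = 9,583, labor force = 136,886.
New unemployment rate = 9,583 / 136,886 = 7.00%.
Change = 7.00% − 9.28% = −2.28 percentage points.

The unemployment rate changes by −2.28 percentage points.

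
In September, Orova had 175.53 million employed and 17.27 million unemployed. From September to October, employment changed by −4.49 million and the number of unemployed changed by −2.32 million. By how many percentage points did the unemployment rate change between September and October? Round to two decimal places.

The unemployment rate changed by −0.92 percentage points.

September: labor force = 175.53 + 17.27 = 192.80; u = 17.27/192.80 = 8.96%.
October: labor force = 171.04 + 14.95 = 185.99; u = 14.95/185.99 = 8.04%.
Change = 8.04% − 8.96% = −0.92 pp.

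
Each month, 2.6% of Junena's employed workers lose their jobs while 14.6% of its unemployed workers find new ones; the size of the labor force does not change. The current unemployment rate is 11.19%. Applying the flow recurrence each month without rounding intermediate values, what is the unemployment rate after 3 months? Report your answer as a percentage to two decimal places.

With a fixed labor force, u_{t+1} = u_t + s·(1−u_t) − f·u_t = u_t·(1−s−f) + s.
Here 1−s−f = 0.828 and s = 0.026.
u_1 = 0.111900 × 0.828 + 0.026 = 0.118653.
u_2 = 0.118653 × 0.828 + 0.026 = 0.124245.
u_3 = 0.124245 × 0.828 + 0.026 = 0.128875.

Unemployment rate after three months ≈ 12.89%.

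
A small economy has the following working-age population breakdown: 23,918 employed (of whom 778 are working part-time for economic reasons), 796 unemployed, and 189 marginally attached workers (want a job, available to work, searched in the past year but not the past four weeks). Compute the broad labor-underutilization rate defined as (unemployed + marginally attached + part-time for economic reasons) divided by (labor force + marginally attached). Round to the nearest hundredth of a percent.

Labor force = 23,918 + 796 = 24,714.
Numerator = 796 + 189 + 778 = 1,763.
Denominator = 24,714 + 189 = 24,903.
Broad rate = 1,763 / 24,903 = 7.08%.

Broad underutilization rate ≈ 7.08%.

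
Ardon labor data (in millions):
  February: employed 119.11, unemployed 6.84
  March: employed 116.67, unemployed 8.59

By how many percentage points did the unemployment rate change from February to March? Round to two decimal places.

The unemployment rate changed by +1.43 percentage points.

February: labor force = 119.11 + 6.84 = 125.95; u = 6.84/125.95 = 5.43%.
March: labor force = 116.67 + 8.59 = 125.26; u = 8.59/125.26 = 6.86%.
Change = 6.86% − 5.43% = +1.43 pp.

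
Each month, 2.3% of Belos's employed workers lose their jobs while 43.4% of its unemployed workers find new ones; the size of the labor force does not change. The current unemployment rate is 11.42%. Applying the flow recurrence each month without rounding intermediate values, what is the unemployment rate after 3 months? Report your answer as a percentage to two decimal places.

With a fixed labor force, u_{t+1} = u_t + s·(1−u_t) − f·u_t = u_t·(1−s−f) + s.
Here 1−s−f = 0.543 and s = 0.023.
u_1 = 0.114200 × 0.543 + 0.023 = 0.085011.
u_2 = 0.085011 × 0.543 + 0.023 = 0.069161.
u_3 = 0.069161 × 0.543 + 0.023 = 0.060554.

Unemployment rate after three months ≈ 6.06%.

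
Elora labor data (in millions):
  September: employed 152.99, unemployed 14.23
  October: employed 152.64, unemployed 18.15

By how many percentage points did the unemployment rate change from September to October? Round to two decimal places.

September: labor force = 152.99 + 14.23 = 167.22; u = 14.23/167.22 = 8.51%.
October: labor force = 152.64 + 18.15 = 170.79; u = 18.15/170.79 = 10.63%.
Change = 10.63% − 8.51% = +2.12 pp.

The unemployment rate changed by +2.12 percentage points.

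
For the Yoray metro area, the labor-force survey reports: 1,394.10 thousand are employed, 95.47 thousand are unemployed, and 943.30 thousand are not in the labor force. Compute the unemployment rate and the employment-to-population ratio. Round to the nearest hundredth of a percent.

Labor force = employed + unemployed = 1,394.10 + 95.47 = 1,489.57 thousand.
Working-age population = 1,489.57 + 943.30 = 2,432.87 thousand.
Unemployment rate = 95.47 / 1,489.57 = 6.41%.
Employment-population ratio = 1,394.10 / 2,432.87 = 57.30%.

Unemployment rate ≈ 6.41%; employment-population ratio ≈ 57.30%.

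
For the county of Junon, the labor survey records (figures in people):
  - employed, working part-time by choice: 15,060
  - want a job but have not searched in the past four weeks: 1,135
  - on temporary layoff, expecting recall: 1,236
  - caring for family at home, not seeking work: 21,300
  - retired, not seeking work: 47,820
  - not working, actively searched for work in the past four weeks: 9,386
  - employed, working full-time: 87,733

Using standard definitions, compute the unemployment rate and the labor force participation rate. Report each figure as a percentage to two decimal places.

Employed = 15,060 + 87,733 = 102,793.
Unemployed = 1,236 + 9,386 = 10,622 (jobless and actively searching, or on temporary layoff).
Labor force = 102,793 + 10,622 = 113,415.
Not in labor force = 1,135 + 21,300 + 47,820 = 70,255 (those not working and not actively searching are outside the labor force — including those who want a job but have given up searching).
Civilian working-age population = 113,415 + 70,255 = 183,670.
Unemployment rate = 10,622 / 113,415 = 9.37%.
Labor force participation rate = 113,415 / 183,670 = 61.75%.

Unemployment rate ≈ 9.37%; labor force participation rate ≈ 61.75%.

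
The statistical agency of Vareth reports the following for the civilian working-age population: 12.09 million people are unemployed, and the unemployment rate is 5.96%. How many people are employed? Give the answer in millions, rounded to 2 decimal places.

Labor force = U / u = 12.09 / 0.0596 ≈ 202.85 million.
Employed = labor force − unemployed = 202.85 − 12.09 = 190.76 million.

About 190.76 million are employed.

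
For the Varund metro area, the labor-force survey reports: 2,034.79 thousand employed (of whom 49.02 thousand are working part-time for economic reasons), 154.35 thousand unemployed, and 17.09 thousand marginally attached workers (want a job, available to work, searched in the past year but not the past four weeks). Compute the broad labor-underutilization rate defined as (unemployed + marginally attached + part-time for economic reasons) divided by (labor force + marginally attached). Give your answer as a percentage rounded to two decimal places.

Broad underutilization rate ≈ 9.99%.

Labor force = 2,034.79 + 154.35 = 2,189.14 thousand.
Numerator = 154.35 + 17.09 + 49.02 = 220.46 thousand.
Denominator = 2,189.14 + 17.09 = 2,206.23 thousand.
Broad rate = 220.46 / 2,206.23 = 9.99%.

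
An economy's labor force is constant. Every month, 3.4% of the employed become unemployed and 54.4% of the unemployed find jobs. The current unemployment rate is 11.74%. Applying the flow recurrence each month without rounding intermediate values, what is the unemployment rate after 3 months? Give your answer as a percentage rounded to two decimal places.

With a fixed labor force, u_{t+1} = u_t + s·(1−u_t) − f·u_t = u_t·(1−s−f) + s.
Here 1−s−f = 0.422 and s = 0.034.
u_1 = 0.117400 × 0.422 + 0.034 = 0.083543.
u_2 = 0.083543 × 0.422 + 0.034 = 0.069255.
u_3 = 0.069255 × 0.422 + 0.034 = 0.063226.

Unemployment rate after three months ≈ 6.32%.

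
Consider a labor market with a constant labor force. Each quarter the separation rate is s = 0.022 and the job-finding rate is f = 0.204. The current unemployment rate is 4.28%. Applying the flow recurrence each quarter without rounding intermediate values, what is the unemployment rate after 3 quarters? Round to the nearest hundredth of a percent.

With a fixed labor force, u_{t+1} = u_t + s·(1−u_t) − f·u_t = u_t·(1−s−f) + s.
Here 1−s−f = 0.774 and s = 0.022.
u_1 = 0.042800 × 0.774 + 0.022 = 0.055127.
u_2 = 0.055127 × 0.774 + 0.022 = 0.064668.
u_3 = 0.064668 × 0.774 + 0.022 = 0.072053.

Unemployment rate after three quarters ≈ 7.21%.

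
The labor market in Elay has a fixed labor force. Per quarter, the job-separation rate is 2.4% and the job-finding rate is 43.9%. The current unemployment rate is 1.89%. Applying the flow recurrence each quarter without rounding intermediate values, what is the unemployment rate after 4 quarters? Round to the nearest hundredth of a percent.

With a fixed labor force, u_{t+1} = u_t + s·(1−u_t) − f·u_t = u_t·(1−s−f) + s.
Here 1−s−f = 0.537 and s = 0.024.
u_1 = 0.018900 × 0.537 + 0.024 = 0.034149.
u_2 = 0.034149 × 0.537 + 0.024 = 0.042338.
u_3 = 0.042338 × 0.537 + 0.024 = 0.046736.
u_4 = 0.046736 × 0.537 + 0.024 = 0.049097.

Unemployment rate after four quarters ≈ 4.91%.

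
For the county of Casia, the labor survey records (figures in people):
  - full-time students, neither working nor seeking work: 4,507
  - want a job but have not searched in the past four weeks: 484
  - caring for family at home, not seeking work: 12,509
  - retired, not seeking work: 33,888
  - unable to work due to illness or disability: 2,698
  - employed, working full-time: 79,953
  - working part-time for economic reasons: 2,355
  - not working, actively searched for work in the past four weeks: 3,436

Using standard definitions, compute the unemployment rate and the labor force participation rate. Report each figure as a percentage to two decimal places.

Employed = 79,953 + 2,355 = 82,308 (anyone who worked, including part-time for economic reasons, counts as employed).
Unemployed = 3,436.
Labor force = 82,308 + 3,436 = 85,744.
Not in labor force = 4,507 + 484 + 12,509 + 33,888 + 2,698 = 54,086 (those not working and not actively searching are outside the labor force — including those who want a job but have given up searching).
Civilian working-age population = 85,744 + 54,086 = 139,830.
Unemployment rate = 3,436 / 85,744 = 4.01%.
Labor force participation rate = 85,744 / 139,830 = 61.32%.

Unemployment rate ≈ 4.01%; labor force participation rate ≈ 61.32%.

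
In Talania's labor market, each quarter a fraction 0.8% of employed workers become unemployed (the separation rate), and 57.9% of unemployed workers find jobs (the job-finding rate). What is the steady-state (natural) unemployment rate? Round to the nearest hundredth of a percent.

At steady state the flows balance: s·E = f·U, so U/(E+U) = s/(s+f).
u* = 0.8 / (0.8 + 57.9) = 0.8 / 58.70 = 1.36%.

Steady-state unemployment rate ≈ 1.36%.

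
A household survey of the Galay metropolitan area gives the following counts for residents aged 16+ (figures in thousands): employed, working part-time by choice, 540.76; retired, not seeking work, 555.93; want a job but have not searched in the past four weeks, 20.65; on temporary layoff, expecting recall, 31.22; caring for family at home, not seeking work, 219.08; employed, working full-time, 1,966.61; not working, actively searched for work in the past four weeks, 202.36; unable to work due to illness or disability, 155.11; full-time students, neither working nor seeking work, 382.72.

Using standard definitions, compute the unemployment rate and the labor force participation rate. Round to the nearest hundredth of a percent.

Unemployment rate ≈ 8.52%; labor force participation rate ≈ 67.27%.

Employed = 540.76 + 1,966.61 = 2,507.37 thousand.
Unemployed = 31.22 + 202.36 = 233.58 thousand (jobless and actively searching, or on temporary layoff).
Labor force = 2,507.37 + 233.58 = 2,740.95 thousand.
Not in labor force = 555.93 + 20.65 + 219.08 + 155.11 + 382.72 = 1,333.49 thousand (those not working and not actively searching are outside the labor force — including those who want a job but have given up searching).
Civilian working-age population = 2,740.95 + 1,333.49 = 4,074.44 thousand.
Unemployment rate = 233.58 / 2,740.95 = 8.52%.
Labor force participation rate = 2,740.95 / 4,074.44 = 67.27%.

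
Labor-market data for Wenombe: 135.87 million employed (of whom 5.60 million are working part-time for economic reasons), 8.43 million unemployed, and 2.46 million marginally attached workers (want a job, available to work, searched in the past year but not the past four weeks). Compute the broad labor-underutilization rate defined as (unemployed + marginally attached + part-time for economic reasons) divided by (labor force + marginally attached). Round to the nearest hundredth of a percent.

Broad underutilization rate ≈ 11.24%.

Labor force = 135.87 + 8.43 = 144.30 million.
Numerator = 8.43 + 2.46 + 5.60 = 16.49 million.
Denominator = 144.30 + 2.46 = 146.76 million.
Broad rate = 16.49 / 146.76 = 11.24%.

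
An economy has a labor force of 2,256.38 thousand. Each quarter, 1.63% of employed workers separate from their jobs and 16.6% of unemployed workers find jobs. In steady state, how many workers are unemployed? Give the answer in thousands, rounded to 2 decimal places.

About 201.75 thousand are unemployed in steady state.

Steady-state unemployment rate u* = s/(s+f) = 1.63/(1.63+16.6) = 0.089413.
Unemployed = u* × labor force = 0.089413 × 2,256.38 ≈ 201.75 thousand.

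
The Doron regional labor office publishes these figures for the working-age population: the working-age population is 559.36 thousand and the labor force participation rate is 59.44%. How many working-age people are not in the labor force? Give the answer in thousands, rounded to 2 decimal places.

About 226.88 thousand are not in the labor force.

Share not in the labor force = 1 − 0.5944 = 0.4056.
Not in labor force = 0.4056 × 559.36 ≈ 226.88 thousand.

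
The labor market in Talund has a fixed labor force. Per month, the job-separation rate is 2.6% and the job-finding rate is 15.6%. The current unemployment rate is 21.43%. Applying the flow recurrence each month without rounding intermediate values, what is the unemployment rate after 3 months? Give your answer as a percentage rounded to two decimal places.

With a fixed labor force, u_{t+1} = u_t + s·(1−u_t) − f·u_t = u_t·(1−s−f) + s.
Here 1−s−f = 0.818 and s = 0.026.
u_1 = 0.214300 × 0.818 + 0.026 = 0.201297.
u_2 = 0.201297 × 0.818 + 0.026 = 0.190661.
u_3 = 0.190661 × 0.818 + 0.026 = 0.181961.

Unemployment rate after three months ≈ 18.20%.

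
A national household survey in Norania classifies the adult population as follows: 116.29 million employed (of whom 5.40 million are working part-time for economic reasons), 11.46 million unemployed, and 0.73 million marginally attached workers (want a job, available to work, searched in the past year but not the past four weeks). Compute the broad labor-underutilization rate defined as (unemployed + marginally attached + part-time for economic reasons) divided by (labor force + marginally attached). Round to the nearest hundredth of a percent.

Labor force = 116.29 + 11.46 = 127.75 million.
Numerator = 11.46 + 0.73 + 5.40 = 17.59 million.
Denominator = 127.75 + 0.73 = 128.48 million.
Broad rate = 17.59 / 128.48 = 13.69%.

Broad underutilization rate ≈ 13.69%.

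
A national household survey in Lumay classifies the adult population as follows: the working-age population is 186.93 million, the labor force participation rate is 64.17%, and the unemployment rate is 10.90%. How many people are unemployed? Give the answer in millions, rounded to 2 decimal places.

Labor force = 0.6417 × 186.93 = 119.95 million.
Unemployed = 0.1090 × 119.95 ≈ 13.07 million.

About 13.07 million are unemployed.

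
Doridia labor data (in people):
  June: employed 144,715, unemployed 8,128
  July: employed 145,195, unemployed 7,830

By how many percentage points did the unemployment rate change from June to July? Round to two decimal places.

The unemployment rate changed by −0.20 percentage points.

June: labor force = 144,715 + 8,128 = 152,843; u = 8,128/152,843 = 5.32%.
July: labor force = 145,195 + 7,830 = 153,025; u = 7,830/153,025 = 5.12%.
Change = 5.12% − 5.32% = −0.20 pp.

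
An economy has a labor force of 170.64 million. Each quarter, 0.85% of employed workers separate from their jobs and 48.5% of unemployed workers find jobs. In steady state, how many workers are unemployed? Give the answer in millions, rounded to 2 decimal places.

About 2.94 million are unemployed in steady state.

Steady-state unemployment rate u* = s/(s+f) = 0.85/(0.85+48.5) = 0.017224.
Unemployed = u* × labor force = 0.017224 × 170.64 ≈ 2.94 million.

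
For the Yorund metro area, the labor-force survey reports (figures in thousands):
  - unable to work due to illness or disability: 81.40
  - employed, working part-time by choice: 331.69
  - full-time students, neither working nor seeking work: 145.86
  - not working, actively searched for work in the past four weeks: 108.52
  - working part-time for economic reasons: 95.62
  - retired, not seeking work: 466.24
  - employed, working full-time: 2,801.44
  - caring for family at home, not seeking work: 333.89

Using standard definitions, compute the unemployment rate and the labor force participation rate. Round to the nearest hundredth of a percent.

Employed = 331.69 + 95.62 + 2,801.44 = 3,228.75 thousand (anyone who worked, including part-time for economic reasons, counts as employed).
Unemployed = 108.52 thousand.
Labor force = 3,228.75 + 108.52 = 3,337.27 thousand.
Not in labor force = 81.40 + 145.86 + 466.24 + 333.89 = 1,027.39 thousand (those not working and not actively searching are outside the labor force).
Civilian working-age population = 3,337.27 + 1,027.39 = 4,364.66 thousand.
Unemployment rate = 108.52 / 3,337.27 = 3.25%.
Labor force participation rate = 3,337.27 / 4,364.66 = 76.46%.

Unemployment rate ≈ 3.25%; labor force participation rate ≈ 76.46%.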